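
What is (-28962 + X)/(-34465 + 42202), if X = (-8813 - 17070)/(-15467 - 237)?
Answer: -34984105/9346296 ≈ -3.7431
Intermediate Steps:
X = 1991/1208 (X = -25883/(-15704) = -25883*(-1/15704) = 1991/1208 ≈ 1.6482)
(-28962 + X)/(-34465 + 42202) = (-28962 + 1991/1208)/(-34465 + 42202) = -34984105/1208/7737 = -34984105/1208*1/7737 = -34984105/9346296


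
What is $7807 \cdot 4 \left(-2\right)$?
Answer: $-62456$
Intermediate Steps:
$7807 \cdot 4 \left(-2\right) = 7807 \left(-8\right) = -62456$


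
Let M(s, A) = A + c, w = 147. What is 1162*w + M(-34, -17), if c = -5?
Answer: 170792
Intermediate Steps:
M(s, A) = -5 + A (M(s, A) = A - 5 = -5 + A)
1162*w + M(-34, -17) = 1162*147 + (-5 - 17) = 170814 - 22 = 170792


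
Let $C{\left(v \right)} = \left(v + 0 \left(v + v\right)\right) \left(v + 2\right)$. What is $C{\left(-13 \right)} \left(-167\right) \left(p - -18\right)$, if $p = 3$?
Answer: $-501501$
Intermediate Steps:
$C{\left(v \right)} = v \left(2 + v\right)$ ($C{\left(v \right)} = \left(v + 0 \cdot 2 v\right) \left(2 + v\right) = \left(v + 0\right) \left(2 + v\right) = v \left(2 + v\right)$)
$C{\left(-13 \right)} \left(-167\right) \left(p - -18\right) = - 13 \left(2 - 13\right) \left(-167\right) \left(3 - -18\right) = \left(-13\right) \left(-11\right) \left(-167\right) \left(3 + 18\right) = 143 \left(-167\right) 21 = \left(-23881\right) 21 = -501501$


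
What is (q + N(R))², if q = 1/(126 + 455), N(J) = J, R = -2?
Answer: 1347921/337561 ≈ 3.9931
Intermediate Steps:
q = 1/581 ≈ 0.0017212
(q + N(R))² = (1/581 - 2)² = (-1161/581)² = 1347921/337561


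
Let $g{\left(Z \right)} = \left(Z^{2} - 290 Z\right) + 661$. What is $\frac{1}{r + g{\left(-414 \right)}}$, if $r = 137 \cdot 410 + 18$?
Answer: $\frac{1}{348305} \approx 2.871 \cdot 10^{-6}$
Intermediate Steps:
$g{\left(Z \right)} = 661 + Z^{2} - 290 Z$
$r = 56188$ ($r = 56170 + 18 = 56188$)
$\frac{1}{r + g{\left(-414 \right)}} = \frac{1}{56188 + \left(661 + \left(-414\right)^{2} - -120060\right)} = \frac{1}{56188 + \left(661 + 171396 + 120060\right)} = \frac{1}{56188 + 292117} = \frac{1}{348305}$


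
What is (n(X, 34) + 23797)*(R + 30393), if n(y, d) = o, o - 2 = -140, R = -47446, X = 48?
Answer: -403456927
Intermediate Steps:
o = -138 (o = 2 - 140 = -138)
n(y, d) = -138
(n(X, 34) + 23797)*(R + 30393) = (-138 + 23797)*(-47446 + 30393) = 23659*(-17053) = -403456927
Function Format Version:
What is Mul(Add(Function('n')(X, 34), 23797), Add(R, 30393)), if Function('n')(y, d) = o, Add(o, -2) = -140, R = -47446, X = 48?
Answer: -403456927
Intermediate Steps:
o = -138 (o = Add(2, -140) = -138)
Function('n')(y, d) = -138
Mul(Add(Function('n')(X, 34), 23797), Add(R, 30393)) = Mul(Add(-138, 23797), Add(-47446, 30393)) = Mul(23659, -17053) = -403456927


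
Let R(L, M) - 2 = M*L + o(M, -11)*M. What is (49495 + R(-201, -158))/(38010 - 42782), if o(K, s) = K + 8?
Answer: -104955/4772 ≈ -21.994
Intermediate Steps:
o(K, s) = 8 + K
R(L, M) = 2 + L*M + M*(8 + M) (R(L, M) = 2 + (M*L + (8 + M)*M) = 2 + (L*M + M*(8 + M)) = 2 + L*M + M*(8 + M))
(49495 + R(-201, -158))/(38010 - 42782) = (49495 + (2 - 201*(-158) - 158*(8 - 158)))/(38010 - 42782) = (49495 + (2 + 31758 - 158*(-150)))/(-4772) = (49495 + (2 + 31758 + 23700))*(-1/4772) = (49495 + 55460)*(-1/4772) = 104955*(-1/4772) = -104955/4772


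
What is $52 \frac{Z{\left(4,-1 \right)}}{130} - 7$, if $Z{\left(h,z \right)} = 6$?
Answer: $- \frac{23}{5} \approx -4.6$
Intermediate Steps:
$52 \frac{Z{\left(4,-1 \right)}}{130} - 7 = 52 \cdot \frac{6}{130} - 7 = 52 \cdot 6 \cdot \frac{1}{130} - 7 = 52 \cdot \frac{3}{65} - 7 = \frac{12}{5} - 7 = - \frac{23}{5}$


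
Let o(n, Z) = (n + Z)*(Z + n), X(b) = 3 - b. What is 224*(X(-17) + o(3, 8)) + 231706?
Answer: 263290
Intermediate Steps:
o(n, Z) = (Z + n)² (o(n, Z) = (Z + n)*(Z + n) = (Z + n)²)
224*(X(-17) + o(3, 8)) + 231706 = 224*((3 - 1*(-17)) + (8 + 3)²) + 231706 = 224*((3 + 17) + 11²) + 231706 = 224*(20 + 121) + 231706 = 224*141 + 231706 = 31584 + 231706 = 263290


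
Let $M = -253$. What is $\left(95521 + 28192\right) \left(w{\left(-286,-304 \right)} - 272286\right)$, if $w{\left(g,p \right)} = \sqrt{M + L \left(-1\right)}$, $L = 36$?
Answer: $-33685317918 + 2103121 i \approx -3.3685 \cdot 10^{10} + 2.1031 \cdot 10^{6} i$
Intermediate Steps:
$w{\left(g,p \right)} = 17 i$ ($w{\left(g,p \right)} = \sqrt{-253 + 36 \left(-1\right)} = \sqrt{-253 - 36} = \sqrt{-289} = 17 i$)
$\left(95521 + 28192\right) \left(w{\left(-286,-304 \right)} - 272286\right) = \left(95521 + 28192\right) \left(17 i - 272286\right) = 123713 \left(-272286 + 17 i\right) = -33685317918 + 2103121 i$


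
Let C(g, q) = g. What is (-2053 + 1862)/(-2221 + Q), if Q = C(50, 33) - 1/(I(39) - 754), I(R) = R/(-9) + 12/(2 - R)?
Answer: 16084301/182821970 ≈ 0.087978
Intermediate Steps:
I(R) = 12/(2 - R) - R/9 (I(R) = R*(-1/9) + 12/(2 - R) = -R/9 + 12/(2 - R) = 12/(2 - R) - R/9)
Q = 4210661/84211 (Q = 50 - 1/((-108 - 1*39**2 + 2*39)/(9*(-2 + 39)) - 754) = 50 - 1/((1/9)*(-108 - 1*1521 + 78)/37 - 754) = 50 - 1/((1/9)*(1/37)*(-108 - 1521 + 78) - 754) = 50 - 1/((1/9)*(1/37)*(-1551) - 754) = 50 - 1/(-517/111 - 754) = 50 - 1/(-84211/111) = 50 - 1*(-111/84211) = 50 + 111/84211 = 4210661/84211 ≈ 50.001)
(-2053 + 1862)/(-2221 + Q) = (-2053 + 1862)/(-2221 + 4210661/84211) = -191/(-182821970/84211) = -191*(-84211/182821970) = 16084301/182821970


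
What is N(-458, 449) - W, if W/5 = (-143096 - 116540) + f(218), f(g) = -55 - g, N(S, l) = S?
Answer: 1299087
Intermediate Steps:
W = -1299545 (W = 5*((-143096 - 116540) + (-55 - 1*218)) = 5*(-259636 + (-55 - 218)) = 5*(-259636 - 273) = 5*(-259909) = -1299545)
N(-458, 449) - W = -458 - 1*(-1299545) = -458 + 1299545 = 1299087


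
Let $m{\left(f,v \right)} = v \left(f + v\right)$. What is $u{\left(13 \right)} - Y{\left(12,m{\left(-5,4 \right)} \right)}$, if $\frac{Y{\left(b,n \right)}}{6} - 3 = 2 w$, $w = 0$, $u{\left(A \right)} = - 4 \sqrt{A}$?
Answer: $-18 - 4 \sqrt{13} \approx -32.422$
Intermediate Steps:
$Y{\left(b,n \right)} = 18$ ($Y{\left(b,n \right)} = 18 + 6 \cdot 2 \cdot 0 = 18 + 6 \cdot 0 = 18 + 0 = 18$)
$u{\left(13 \right)} - Y{\left(12,m{\left(-5,4 \right)} \right)} = - 4 \sqrt{13} - 18 = -18 - 4 \sqrt{13}$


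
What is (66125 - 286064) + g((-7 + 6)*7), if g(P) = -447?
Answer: -220386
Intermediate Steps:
(66125 - 286064) + g((-7 + 6)*7) = (66125 - 286064) - 447 = -219939 - 447 = -220386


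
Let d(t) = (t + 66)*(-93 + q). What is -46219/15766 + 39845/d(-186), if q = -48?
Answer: -15382921/26676072 ≈ -0.57666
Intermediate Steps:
d(t) = -9306 - 141*t (d(t) = (t + 66)*(-93 - 48) = (66 + t)*(-141) = -9306 - 141*t)
-46219/15766 + 39845/d(-186) = -46219/15766 + 39845/(-9306 - 141*(-186)) = -46219*1/15766 + 39845/(-9306 + 26226) = -46219/15766 + 39845/16920 = -46219/15766 + 39845*(1/16920) = -46219/15766 + 7969/3384 = -15382921/26676072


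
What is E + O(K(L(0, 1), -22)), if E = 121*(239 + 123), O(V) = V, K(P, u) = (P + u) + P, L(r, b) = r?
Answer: 43780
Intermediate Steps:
K(P, u) = u + 2*P
E = 43802 (E = 121*362 = 43802)
E + O(K(L(0, 1), -22)) = 43802 + (-22 + 2*0) = 43802 + (-22 + 0) = 43802 - 22 = 43780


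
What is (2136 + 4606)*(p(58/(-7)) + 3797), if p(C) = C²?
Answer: 1277049414/49 ≈ 2.6062e+7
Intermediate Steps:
(2136 + 4606)*(p(58/(-7)) + 3797) = (2136 + 4606)*((58/(-7))² + 3797) = 6742*((58*(-⅐))² + 3797) = 6742*((-58/7)² + 3797) = 6742*(3364/49 + 3797) = 6742*(189417/49) = 1277049414/49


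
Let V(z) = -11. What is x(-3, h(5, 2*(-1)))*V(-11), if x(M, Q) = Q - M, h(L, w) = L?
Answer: -88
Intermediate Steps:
x(-3, h(5, 2*(-1)))*V(-11) = (5 - 1*(-3))*(-11) = (5 + 3)*(-11) = 8*(-11) = -88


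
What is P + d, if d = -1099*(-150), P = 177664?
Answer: 342514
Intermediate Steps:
d = 164850
P + d = 177664 + 164850 = 342514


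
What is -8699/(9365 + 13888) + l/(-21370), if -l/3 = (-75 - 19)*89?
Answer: -384750712/248458305 ≈ -1.5486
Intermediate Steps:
l = 25098 (l = -3*(-75 - 19)*89 = -(-282)*89 = -3*(-8366) = 25098)
-8699/(9365 + 13888) + l/(-21370) = -8699/(9365 + 13888) + 25098/(-21370) = -8699/23253 + 25098*(-1/21370) = -8699*1/23253 - 12549/10685 = -8699/23253 - 12549/10685 = -384750712/248458305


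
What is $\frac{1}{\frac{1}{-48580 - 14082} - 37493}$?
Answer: $- \frac{62662}{2349386367} \approx -2.6672 \cdot 10^{-5}$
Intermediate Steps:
$\frac{1}{\frac{1}{-48580 - 14082} - 37493} = \frac{1}{\frac{1}{-62662} - 37493} = \frac{1}{- \frac{1}{62662} - 37493} = \frac{1}{- \frac{2349386367}{62662}} = - \frac{62662}{2349386367}$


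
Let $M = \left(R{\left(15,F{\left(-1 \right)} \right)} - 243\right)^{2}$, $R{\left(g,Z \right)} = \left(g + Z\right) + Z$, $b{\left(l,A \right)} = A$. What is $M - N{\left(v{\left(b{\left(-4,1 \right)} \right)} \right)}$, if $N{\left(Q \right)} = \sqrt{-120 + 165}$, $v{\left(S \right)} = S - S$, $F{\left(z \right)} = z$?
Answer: $52900 - 3 \sqrt{5} \approx 52893.0$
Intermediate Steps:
$R{\left(g,Z \right)} = g + 2 Z$ ($R{\left(g,Z \right)} = \left(Z + g\right) + Z = g + 2 Z$)
$v{\left(S \right)} = 0$
$M = 52900$ ($M = \left(\left(15 + 2 \left(-1\right)\right) - 243\right)^{2} = \left(\left(15 - 2\right) - 243\right)^{2} = \left(13 - 243\right)^{2} = \left(-230\right)^{2} = 52900$)
$N{\left(Q \right)} = 3 \sqrt{5}$ ($N{\left(Q \right)} = \sqrt{45} = 3 \sqrt{5}$)
$M - N{\left(v{\left(b{\left(-4,1 \right)} \right)} \right)} = 52900 - 3 \sqrt{5}$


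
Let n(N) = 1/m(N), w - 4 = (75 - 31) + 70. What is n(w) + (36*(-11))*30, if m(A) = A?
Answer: -1401839/118 ≈ -11880.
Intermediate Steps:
w = 118 (w = 4 + ((75 - 31) + 70) = 4 + (44 + 70) = 4 + 114 = 118)
n(N) = 1/N
n(w) + (36*(-11))*30 = 1/118 + (36*(-11))*30 = 1/118 - 396*30 = 1/118 - 11880 = -1401839/118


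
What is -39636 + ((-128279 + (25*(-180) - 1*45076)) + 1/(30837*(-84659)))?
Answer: -567788438636254/2610629583 ≈ -2.1749e+5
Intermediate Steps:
-39636 + ((-128279 + (25*(-180) - 1*45076)) + 1/(30837*(-84659))) = -39636 + ((-128279 + (-4500 - 45076)) + (1/30837)*(-1/84659)) = -39636 + ((-128279 - 49576) - 1/2610629583) = -39636 + (-177855 - 1/2610629583) = -39636 - 464313524484466/2610629583 = -567788438636254/2610629583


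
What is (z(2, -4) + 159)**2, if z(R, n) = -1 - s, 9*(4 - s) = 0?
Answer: 23716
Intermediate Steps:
s = 4 (s = 4 - 1/9*0 = 4 + 0 = 4)
z(R, n) = -5 (z(R, n) = -1 - 1*4 = -1 - 4 = -5)
(z(2, -4) + 159)**2 = (-5 + 159)**2 = 154**2 = 23716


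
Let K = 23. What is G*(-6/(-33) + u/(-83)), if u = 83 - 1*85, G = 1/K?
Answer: 188/20999 ≈ 0.0089528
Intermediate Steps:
G = 1/23 ≈ 0.043478
u = -2 (u = 83 - 85 = -2)
G*(-6/(-33) + u/(-83)) = (-6/(-33) - 2/(-83))/23 = (-6*(-1/33) - 2*(-1/83))/23 = (2/11 + 2/83)/23 = (1/23)*(188/913) = 188/20999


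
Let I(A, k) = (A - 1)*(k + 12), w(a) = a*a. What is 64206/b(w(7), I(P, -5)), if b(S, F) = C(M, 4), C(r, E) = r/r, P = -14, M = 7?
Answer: 64206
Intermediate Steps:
w(a) = a²
I(A, k) = (-1 + A)*(12 + k)
C(r, E) = 1
b(S, F) = 1
64206/b(w(7), I(P, -5)) = 64206/1 = 64206*1 = 64206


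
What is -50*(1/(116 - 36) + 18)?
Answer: -7205/8 ≈ -900.63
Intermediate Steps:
-50*(1/(116 - 36) + 18) = -50*(1/80 + 18) = -50*1441/80 = -7205/8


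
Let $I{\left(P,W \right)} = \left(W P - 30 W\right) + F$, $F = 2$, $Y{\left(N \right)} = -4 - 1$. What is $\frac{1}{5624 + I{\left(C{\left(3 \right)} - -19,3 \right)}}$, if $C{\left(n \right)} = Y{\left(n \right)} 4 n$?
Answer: $\frac{1}{5413} \approx 0.00018474$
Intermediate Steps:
$Y{\left(N \right)} = -5$
$C{\left(n \right)} = - 20 n$ ($C{\left(n \right)} = \left(-5\right) 4 n = - 20 n$)
$I{\left(P,W \right)} = 2 - 30 W + P W$ ($I{\left(P,W \right)} = \left(W P - 30 W\right) + 2 = \left(P W - 30 W\right) + 2 = \left(- 30 W + P W\right) + 2 = 2 - 30 W + P W$)
$\frac{1}{5624 + I{\left(C{\left(3 \right)} - -19,3 \right)}} = \frac{1}{5624 + \left(2 - 90 + \left(\left(-20\right) 3 - -19\right) 3\right)} = \frac{1}{5624 + \left(2 - 90 + \left(-60 + 19\right) 3\right)} = \frac{1}{5624 - 211} = \frac{1}{5413}$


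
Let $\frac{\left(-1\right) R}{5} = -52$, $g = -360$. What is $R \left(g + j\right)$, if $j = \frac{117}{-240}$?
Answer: $- \frac{374907}{4} \approx -93727.0$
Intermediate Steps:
$j = - \frac{39}{80}$ ($j = 117 \left(- \frac{1}{240}\right) = - \frac{39}{80} \approx -0.4875$)
$R = 260$ ($R = \left(-5\right) \left(-52\right) = 260$)
$R \left(g + j\right) = 260 \left(-360 - \frac{39}{80}\right) = 260 \left(- \frac{28839}{80}\right) = - \frac{374907}{4}$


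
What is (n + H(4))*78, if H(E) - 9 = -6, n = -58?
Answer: -4290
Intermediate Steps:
H(E) = 3 (H(E) = 9 - 6 = 3)
(n + H(4))*78 = (-58 + 3)*78 = -55*78 = -4290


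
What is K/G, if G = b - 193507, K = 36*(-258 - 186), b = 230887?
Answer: -1332/3115 ≈ -0.42761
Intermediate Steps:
K = -15984 (K = 36*(-444) = -15984)
G = 37380 (G = 230887 - 193507 = 37380)
K/G = -15984/37380 = -15984*1/37380 = -1332/3115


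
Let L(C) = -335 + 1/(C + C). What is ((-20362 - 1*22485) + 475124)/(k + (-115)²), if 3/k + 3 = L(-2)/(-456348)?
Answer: 262960583255/8044357411 ≈ 32.689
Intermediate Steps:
L(C) = -335 + 1/(2*C)
k = -608464/608315 (k = 3/(-3 + (-335 + (½)/(-2))/(-456348)) = 3/(-3 + (-335 + (½)*(-½))*(-1/456348)) = 3/(-3 + (-335 - ¼)*(-1/456348)) = 3/(-3 - 1341/4*(-1/456348)) = 3/(-3 + 447/608464) = 3/(-1824945/608464) = 3*(-608464/1824945) = -608464/608315 ≈ -1.0002)
((-20362 - 1*22485) + 475124)/(k + (-115)²) = ((-20362 - 1*22485) + 475124)/(-608464/608315 + (-115)²) = ((-20362 - 22485) + 475124)/(-608464/608315 + 13225) = (-42847 + 475124)/(8044357411/608315) = 432277*(608315/8044357411) = 262960583255/8044357411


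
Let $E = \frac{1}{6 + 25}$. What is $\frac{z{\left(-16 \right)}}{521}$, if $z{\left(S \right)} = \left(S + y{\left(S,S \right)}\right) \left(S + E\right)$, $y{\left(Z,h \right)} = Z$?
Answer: $\frac{15840}{16151} \approx 0.98074$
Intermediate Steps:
$E = \frac{1}{31} \approx 0.032258$
$z{\left(S \right)} = 2 S \left(\frac{1}{31} + S\right)$ ($z{\left(S \right)} = \left(S + S\right) \left(S + \frac{1}{31}\right) = 2 S \left(\frac{1}{31} + S\right)$)
$\frac{z{\left(-16 \right)}}{521} = \frac{\frac{2}{31} \left(-16\right) \left(1 + 31 \left(-16\right)\right)}{521} = \frac{2}{31} \left(-16\right) \left(1 - 496\right) \frac{1}{521} = \frac{2}{31} \left(-16\right) \left(-495\right) \frac{1}{521} = \frac{15840}{31} \cdot \frac{1}{521} = \frac{15840}{16151}$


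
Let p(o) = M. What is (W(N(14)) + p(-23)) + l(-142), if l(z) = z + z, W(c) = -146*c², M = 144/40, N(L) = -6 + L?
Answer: -48122/5 ≈ -9624.4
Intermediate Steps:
M = 18/5 (M = 144*(1/40) = 18/5 ≈ 3.6000)
p(o) = 18/5
l(z) = 2*z
(W(N(14)) + p(-23)) + l(-142) = (-146*(-6 + 14)² + 18/5) + 2*(-142) = (-146*8² + 18/5) - 284 = (-146*64 + 18/5) - 284 = (-9344 + 18/5) - 284 = -46702/5 - 284 = -48122/5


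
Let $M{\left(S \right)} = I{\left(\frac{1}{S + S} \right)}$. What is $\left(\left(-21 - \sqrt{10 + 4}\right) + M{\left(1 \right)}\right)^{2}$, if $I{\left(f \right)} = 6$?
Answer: $\left(15 + \sqrt{14}\right)^{2} \approx 351.25$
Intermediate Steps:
$M{\left(S \right)} = 6$
$\left(\left(-21 - \sqrt{10 + 4}\right) + M{\left(1 \right)}\right)^{2} = \left(\left(-21 - \sqrt{10 + 4}\right) + 6\right)^{2} = \left(\left(-21 - \sqrt{14}\right) + 6\right)^{2} = \left(-15 - \sqrt{14}\right)^{2}$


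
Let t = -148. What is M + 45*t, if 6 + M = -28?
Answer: -6694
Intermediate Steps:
M = -34 (M = -6 - 28 = -34)
M + 45*t = -34 + 45*(-148) = -34 - 6660 = -6694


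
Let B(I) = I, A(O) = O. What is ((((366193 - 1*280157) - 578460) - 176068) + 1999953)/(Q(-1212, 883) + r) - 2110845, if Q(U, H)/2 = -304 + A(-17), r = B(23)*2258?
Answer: -108268130279/51292 ≈ -2.1108e+6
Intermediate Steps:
r = 51934 (r = 23*2258 = 51934)
Q(U, H) = -642 (Q(U, H) = 2*(-304 - 17) = 2*(-321) = -642)
((((366193 - 1*280157) - 578460) - 176068) + 1999953)/(Q(-1212, 883) + r) - 2110845 = ((((366193 - 1*280157) - 578460) - 176068) + 1999953)/(-642 + 51934) - 2110845 = ((((366193 - 280157) - 578460) - 176068) + 1999953)/51292 - 2110845 = (((86036 - 578460) - 176068) + 1999953)*(1/51292) - 2110845 = ((-492424 - 176068) + 1999953)*(1/51292) - 2110845 = (-668492 + 1999953)*(1/51292) - 2110845 = 1331461*(1/51292) - 2110845 = 1331461/51292 - 2110845 = -108268130279/51292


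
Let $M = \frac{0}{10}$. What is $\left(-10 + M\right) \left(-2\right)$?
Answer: $20$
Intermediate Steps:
$M = 0$ ($M = 0 \cdot \frac{1}{10} = 0$)
$\left(-10 + M\right) \left(-2\right) = \left(-10 + 0\right) \left(-2\right) = \left(-10\right) \left(-2\right) = 20$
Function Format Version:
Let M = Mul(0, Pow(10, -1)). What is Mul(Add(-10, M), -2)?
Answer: 20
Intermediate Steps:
M = 0 (M = Mul(0, Rational(1, 10)) = 0)
Mul(Add(-10, M), -2) = Mul(Add(-10, 0), -2) = Mul(-10, -2) = 20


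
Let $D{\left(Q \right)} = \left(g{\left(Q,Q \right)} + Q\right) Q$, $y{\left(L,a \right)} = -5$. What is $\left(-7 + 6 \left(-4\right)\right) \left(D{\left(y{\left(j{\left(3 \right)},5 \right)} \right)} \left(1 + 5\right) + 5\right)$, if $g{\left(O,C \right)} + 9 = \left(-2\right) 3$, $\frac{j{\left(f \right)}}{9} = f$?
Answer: $-18755$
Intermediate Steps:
$j{\left(f \right)} = 9 f$
$g{\left(O,C \right)} = -15$ ($g{\left(O,C \right)} = -9 - 6 = -15$)
$D{\left(Q \right)} = Q \left(-15 + Q\right)$ ($D{\left(Q \right)} = \left(-15 + Q\right) Q = Q \left(-15 + Q\right)$)
$\left(-7 + 6 \left(-4\right)\right) \left(D{\left(y{\left(j{\left(3 \right)},5 \right)} \right)} \left(1 + 5\right) + 5\right) = \left(-7 + 6 \left(-4\right)\right) \left(- 5 \left(-15 - 5\right) \left(1 + 5\right) + 5\right) = \left(-7 - 24\right) \left(\left(-5\right) \left(-20\right) 6 + 5\right) = - 31 \left(100 \cdot 6 + 5\right) = - 31 \left(600 + 5\right) = \left(-31\right) 605 = -18755$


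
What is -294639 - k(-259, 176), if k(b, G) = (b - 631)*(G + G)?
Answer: 18641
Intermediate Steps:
k(b, G) = 2*G*(-631 + b) (k(b, G) = (-631 + b)*(2*G) = 2*G*(-631 + b))
-294639 - k(-259, 176) = -294639 - 2*176*(-631 - 259) = -294639 - 2*176*(-890) = -294639 - 1*(-313280) = -294639 + 313280 = 18641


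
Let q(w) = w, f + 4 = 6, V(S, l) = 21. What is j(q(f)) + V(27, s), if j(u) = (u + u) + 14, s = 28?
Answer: 39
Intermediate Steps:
f = 2 (f = -4 + 6 = 2)
j(u) = 14 + 2*u (j(u) = 2*u + 14 = 14 + 2*u)
j(q(f)) + V(27, s) = (14 + 2*2) + 21 = (14 + 4) + 21 = 18 + 21 = 39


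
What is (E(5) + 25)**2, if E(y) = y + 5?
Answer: 1225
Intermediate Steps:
E(y) = 5 + y
(E(5) + 25)**2 = ((5 + 5) + 25)**2 = (10 + 25)**2 = 35**2 = 1225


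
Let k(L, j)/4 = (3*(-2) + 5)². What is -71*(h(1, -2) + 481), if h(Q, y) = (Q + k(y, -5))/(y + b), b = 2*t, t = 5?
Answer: -273563/8 ≈ -34195.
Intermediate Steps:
k(L, j) = 4 (k(L, j) = 4*(3*(-2) + 5)² = 4*(-6 + 5)² = 4*(-1)² = 4*1 = 4)
b = 10 (b = 2*5 = 10)
h(Q, y) = (4 + Q)/(10 + y) (h(Q, y) = (Q + 4)/(y + 10) = (4 + Q)/(10 + y))
-71*(h(1, -2) + 481) = -71*((4 + 1)/(10 - 2) + 481) = -71*(5/8 + 481) = -71*3853/8 = -273563/8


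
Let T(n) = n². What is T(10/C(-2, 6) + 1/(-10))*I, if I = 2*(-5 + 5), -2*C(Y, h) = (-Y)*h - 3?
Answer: 0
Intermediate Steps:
C(Y, h) = 3/2 + Y*h/2 (C(Y, h) = -((-Y)*h - 3)/2 = -(-Y*h - 3)/2 = -(-3 - Y*h)/2 = 3/2 + Y*h/2)
I = 0 (I = 2*0 = 0)
T(10/C(-2, 6) + 1/(-10))*I = (10/(3/2 + (½)*(-2)*6) + 1/(-10))²*0 = (10/(3/2 - 6) + 1*(-⅒))²*0 = (10/(-9/2) - ⅒)²*0 = (10*(-2/9) - ⅒)²*0 = (-20/9 - ⅒)²*0 = (-209/90)²*0 = (43681/8100)*0 = 0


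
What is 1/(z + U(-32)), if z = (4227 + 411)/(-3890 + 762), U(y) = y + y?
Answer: -1564/102415 ≈ -0.015271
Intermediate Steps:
U(y) = 2*y
z = -2319/1564 (z = 4638/(-3128) = 4638*(-1/3128) = -2319/1564 ≈ -1.4827)
1/(z + U(-32)) = 1/(-2319/1564 + 2*(-32)) = 1/(-2319/1564 - 64) = 1/(-102415/1564) = -1564/102415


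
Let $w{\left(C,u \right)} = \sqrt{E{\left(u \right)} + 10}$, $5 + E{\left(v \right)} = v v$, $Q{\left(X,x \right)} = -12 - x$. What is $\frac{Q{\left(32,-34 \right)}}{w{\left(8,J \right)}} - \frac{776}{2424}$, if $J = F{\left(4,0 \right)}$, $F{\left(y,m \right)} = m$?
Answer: $- \frac{97}{303} + \frac{22 \sqrt{5}}{5} \approx 9.5186$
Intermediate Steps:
$J = 0$
$E{\left(v \right)} = -5 + v^{2}$ ($E{\left(v \right)} = -5 + v v = -5 + v^{2}$)
$w{\left(C,u \right)} = \sqrt{5 + u^{2}}$ ($w{\left(C,u \right)} = \sqrt{\left(-5 + u^{2}\right) + 10} = \sqrt{5 + u^{2}}$)
$\frac{Q{\left(32,-34 \right)}}{w{\left(8,J \right)}} - \frac{776}{2424} = \frac{-12 - -34}{\sqrt{5 + 0^{2}}} - \frac{776}{2424} = \frac{-12 + 34}{\sqrt{5 + 0}} - \frac{97}{303} = \frac{22}{\sqrt{5}} - \frac{97}{303} = 22 \frac{\sqrt{5}}{5} - \frac{97}{303} = \frac{22 \sqrt{5}}{5} - \frac{97}{303} = - \frac{97}{303} + \frac{22 \sqrt{5}}{5}$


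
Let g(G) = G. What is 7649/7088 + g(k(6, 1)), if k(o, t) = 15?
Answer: 113969/7088 ≈ 16.079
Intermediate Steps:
7649/7088 + g(k(6, 1)) = 7649/7088 + 15 = 113969/7088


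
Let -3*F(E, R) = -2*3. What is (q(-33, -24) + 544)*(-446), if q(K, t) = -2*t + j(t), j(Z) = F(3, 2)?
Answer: -264924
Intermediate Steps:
F(E, R) = 2 (F(E, R) = -(-2)*3/3 = -⅓*(-6) = 2)
j(Z) = 2
q(K, t) = 2 - 2*t (q(K, t) = -2*t + 2 = 2 - 2*t)
(q(-33, -24) + 544)*(-446) = ((2 - 2*(-24)) + 544)*(-446) = ((2 + 48) + 544)*(-446) = (50 + 544)*(-446) = 594*(-446) = -264924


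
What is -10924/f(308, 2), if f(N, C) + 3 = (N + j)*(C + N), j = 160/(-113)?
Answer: -1234412/10739301 ≈ -0.11494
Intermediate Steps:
j = -160/113 (j = 160*(-1/113) = -160/113 ≈ -1.4159)
f(N, C) = -3 + (-160/113 + N)*(C + N) (f(N, C) = -3 + (N - 160/113)*(C + N) = -3 + (-160/113 + N)*(C + N))
-10924/f(308, 2) = -10924/(-3 + 308² - 160/113*2 - 160/113*308 + 2*308) = -10924/(-3 + 94864 - 320/113 - 49280/113 + 616) = -10924/10739301/113 = -10924*113/10739301 = -1234412/10739301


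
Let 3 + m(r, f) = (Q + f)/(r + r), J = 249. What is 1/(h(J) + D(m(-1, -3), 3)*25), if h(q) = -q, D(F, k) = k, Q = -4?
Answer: -1/174 ≈ -0.0057471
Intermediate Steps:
m(r, f) = -3 + (-4 + f)/(2*r) (m(r, f) = -3 + (-4 + f)/(r + r) = -3 + (-4 + f)/((2*r)) = -3 + (-4 + f)*(1/(2*r)) = -3 + (-4 + f)/(2*r))
1/(h(J) + D(m(-1, -3), 3)*25) = 1/(-1*249 + 3*25) = 1/(-249 + 75) = 1/(-174) = -1/174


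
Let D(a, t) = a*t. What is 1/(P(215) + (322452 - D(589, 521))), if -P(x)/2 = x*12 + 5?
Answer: 1/10413 ≈ 9.6034e-5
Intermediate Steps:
P(x) = -10 - 24*x (P(x) = -2*(x*12 + 5) = -2*(12*x + 5) = -2*(5 + 12*x) = -10 - 24*x)
1/(P(215) + (322452 - D(589, 521))) = 1/((-10 - 24*215) + (322452 - 589*521)) = 1/((-10 - 5160) + (322452 - 1*306869)) = 1/(-5170 + (322452 - 306869)) = 1/(-5170 + 15583) = 1/10413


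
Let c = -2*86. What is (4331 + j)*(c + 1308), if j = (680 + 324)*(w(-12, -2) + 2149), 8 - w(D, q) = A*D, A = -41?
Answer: 1903925776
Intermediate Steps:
w(D, q) = 8 + 41*D (w(D, q) = 8 - (-41)*D = 8 + 41*D)
c = -172
j = 1671660 (j = (680 + 324)*((8 + 41*(-12)) + 2149) = 1004*((8 - 492) + 2149) = 1004*(-484 + 2149) = 1004*1665 = 1671660)
(4331 + j)*(c + 1308) = (4331 + 1671660)*(-172 + 1308) = 1675991*1136 = 1903925776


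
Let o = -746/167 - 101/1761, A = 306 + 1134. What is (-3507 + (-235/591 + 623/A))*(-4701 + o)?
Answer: 34417872088295531/2085665004 ≈ 1.6502e+7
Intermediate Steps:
A = 1440
o = -1330573/294087 (o = -746*1/167 - 101*1/1761 = -746/167 - 101/1761 = -1330573/294087 ≈ -4.5244)
(-3507 + (-235/591 + 623/A))*(-4701 + o) = (-3507 + (-235/591 + 623/1440))*(-4701 - 1330573/294087) = (-3507 + (-235*1/591 + 623*(1/1440)))*(-1383833560/294087) = (-3507 + (-235/591 + 623/1440))*(-1383833560/294087) = (-3507 + 9931/283680)*(-1383833560/294087) = -994855829/283680*(-1383833560/294087) = 34417872088295531/2085665004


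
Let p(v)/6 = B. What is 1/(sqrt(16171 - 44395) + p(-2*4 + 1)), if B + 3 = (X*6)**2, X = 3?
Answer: 107/207650 - 14*I/311475 ≈ 0.00051529 - 4.4947e-5*I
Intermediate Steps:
B = 321 (B = -3 + (3*6)**2 = -3 + 18**2 = -3 + 324 = 321)
p(v) = 1926 (p(v) = 6*321 = 1926)
1/(sqrt(16171 - 44395) + p(-2*4 + 1)) = 1/(sqrt(16171 - 44395) + 1926) = 1/(sqrt(-28224) + 1926) = 1/(168*I + 1926) = 1/(1926 + 168*I) = (1926 - 168*I)/3737700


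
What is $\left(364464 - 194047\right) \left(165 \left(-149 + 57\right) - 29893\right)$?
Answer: $-7681205441$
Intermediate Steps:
$\left(364464 - 194047\right) \left(165 \left(-149 + 57\right) - 29893\right) = 170417 \left(165 \left(-92\right) - 29893\right) = 170417 \left(-15180 - 29893\right) = 170417 \left(-45073\right) = -7681205441$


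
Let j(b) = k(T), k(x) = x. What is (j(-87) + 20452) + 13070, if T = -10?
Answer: 33512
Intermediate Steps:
j(b) = -10
(j(-87) + 20452) + 13070 = (-10 + 20452) + 13070 = 20442 + 13070 = 33512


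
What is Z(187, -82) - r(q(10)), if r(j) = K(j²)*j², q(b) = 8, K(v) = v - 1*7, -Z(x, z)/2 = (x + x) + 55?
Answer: -4506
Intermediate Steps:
Z(x, z) = -110 - 4*x (Z(x, z) = -2*((x + x) + 55) = -2*(2*x + 55) = -2*(55 + 2*x) = -110 - 4*x)
K(v) = -7 + v (K(v) = v - 7 = -7 + v)
r(j) = j²*(-7 + j²) (r(j) = (-7 + j²)*j² = j²*(-7 + j²))
Z(187, -82) - r(q(10)) = (-110 - 4*187) - 8²*(-7 + 8²) = (-110 - 748) - 64*(-7 + 64) = -858 - 64*57 = -858 - 1*3648 = -858 - 3648 = -4506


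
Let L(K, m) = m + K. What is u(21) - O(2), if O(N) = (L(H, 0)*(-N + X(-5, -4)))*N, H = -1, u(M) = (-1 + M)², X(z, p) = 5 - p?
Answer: 414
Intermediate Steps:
L(K, m) = K + m
O(N) = N*(-9 + N) (O(N) = ((-1 + 0)*(-N + (5 - 1*(-4))))*N = (-(-N + (5 + 4)))*N = (-(-N + 9))*N = (-(9 - N))*N = (-9 + N)*N = N*(-9 + N))
u(21) - O(2) = (-1 + 21)² - 2*(-9 + 2) = 20² - 2*(-7) = 400 - 1*(-14) = 400 + 14 = 414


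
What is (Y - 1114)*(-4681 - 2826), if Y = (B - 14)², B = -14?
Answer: 2477310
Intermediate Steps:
Y = 784 (Y = (-14 - 14)² = (-28)² = 784)
(Y - 1114)*(-4681 - 2826) = (784 - 1114)*(-4681 - 2826) = -330*(-7507) = 2477310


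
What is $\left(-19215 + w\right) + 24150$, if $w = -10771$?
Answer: $-5836$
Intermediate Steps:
$\left(-19215 + w\right) + 24150 = \left(-19215 - 10771\right) + 24150 = -29986 + 24150 = -5836$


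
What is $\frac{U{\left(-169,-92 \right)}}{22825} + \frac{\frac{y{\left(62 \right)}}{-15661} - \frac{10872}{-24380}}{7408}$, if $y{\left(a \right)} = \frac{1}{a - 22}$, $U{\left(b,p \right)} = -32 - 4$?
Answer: $- \frac{39175684095311}{25824084971907200} \approx -0.001517$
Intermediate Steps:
$U{\left(b,p \right)} = -36$ ($U{\left(b,p \right)} = -32 - 4 = -36$)
$y{\left(a \right)} = \frac{1}{-22 + a}$
$\frac{U{\left(-169,-92 \right)}}{22825} + \frac{\frac{y{\left(62 \right)}}{-15661} - \frac{10872}{-24380}}{7408} = - \frac{36}{22825} + \frac{\frac{1}{\left(-22 + 62\right) \left(-15661\right)} - \frac{10872}{-24380}}{7408} = \left(-36\right) \frac{1}{22825} + \left(\frac{1}{40} \left(- \frac{1}{15661}\right) - - \frac{2718}{6095}\right) \frac{1}{7408} = - \frac{36}{22825} + \left(\frac{1}{40} \left(- \frac{1}{15661}\right) + \frac{2718}{6095}\right) \frac{1}{7408} = - \frac{36}{22825} + \left(- \frac{1}{626440} + \frac{2718}{6095}\right) \frac{1}{7408} = - \frac{36}{22825} + \frac{68106313}{152726072} \cdot \frac{1}{7408} = - \frac{36}{22825} + \frac{68106313}{1131394741376} = - \frac{39175684095311}{25824084971907200}$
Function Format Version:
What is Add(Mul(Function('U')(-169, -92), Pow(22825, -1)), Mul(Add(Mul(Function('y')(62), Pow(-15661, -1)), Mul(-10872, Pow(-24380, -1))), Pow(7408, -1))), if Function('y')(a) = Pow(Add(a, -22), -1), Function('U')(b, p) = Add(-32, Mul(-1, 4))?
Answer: Rational(-39175684095311, 25824084971907200) ≈ -0.0015170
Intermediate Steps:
Function('U')(b, p) = -36 (Function('U')(b, p) = Add(-32, -4) = -36)
Function('y')(a) = Pow(Add(-22, a), -1)
Add(Mul(Function('U')(-169, -92), Pow(22825, -1)), Mul(Add(Mul(Function('y')(62), Pow(-15661, -1)), Mul(-10872, Pow(-24380, -1))), Pow(7408, -1))) = Add(Mul(-36, Pow(22825, -1)), Mul(Add(Mul(Pow(Add(-22, 62), -1), Pow(-15661, -1)), Mul(-10872, Pow(-24380, -1))), Pow(7408, -1))) = Add(Mul(-36, Rational(1, 22825)), Mul(Add(Mul(Pow(40, -1), Rational(-1, 15661)), Mul(-10872, Rational(-1, 24380))), Rational(1, 7408))) = Add(Rational(-36, 22825), Mul(Add(Mul(Rational(1, 40), Rational(-1, 15661)), Rational(2718, 6095)), Rational(1, 7408))) = Add(Rational(-36, 22825), Mul(Add(Rational(-1, 626440), Rational(2718, 6095)), Rational(1, 7408))) = Add(Rational(-36, 22825), Mul(Rational(68106313, 152726072), Rational(1, 7408))) = Add(Rational(-36, 22825), Rational(68106313, 1131394741376)) = Rational(-39175684095311, 25824084971907200)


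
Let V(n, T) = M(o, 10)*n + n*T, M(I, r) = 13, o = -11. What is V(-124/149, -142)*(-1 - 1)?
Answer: -31992/149 ≈ -214.71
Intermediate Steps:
V(n, T) = 13*n + T*n (V(n, T) = 13*n + n*T = 13*n + T*n)
V(-124/149, -142)*(-1 - 1) = ((-124/149)*(13 - 142))*(-1 - 1) = (-124*1/149*(-129))*(-2) = -124/149*(-129)*(-2) = (15996/149)*(-2) = -31992/149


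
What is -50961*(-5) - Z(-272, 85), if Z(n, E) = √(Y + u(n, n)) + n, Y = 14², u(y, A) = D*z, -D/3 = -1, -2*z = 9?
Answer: 255077 - √730/2 ≈ 2.5506e+5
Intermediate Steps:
z = -9/2 (z = -½*9 = -9/2 ≈ -4.5000)
D = 3 (D = -3*(-1) = 3)
u(y, A) = -27/2 (u(y, A) = 3*(-9/2) = -27/2)
Y = 196
Z(n, E) = n + √730/2 (Z(n, E) = √(196 - 27/2) + n = √(365/2) + n = √730/2 + n = n + √730/2)
-50961*(-5) - Z(-272, 85) = -50961*(-5) - (-272 + √730/2) = 254805 + (272 - √730/2) = 255077 - √730/2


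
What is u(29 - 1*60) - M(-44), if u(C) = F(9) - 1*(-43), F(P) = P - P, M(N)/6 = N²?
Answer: -11573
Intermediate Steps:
M(N) = 6*N²
F(P) = 0
u(C) = 43 (u(C) = 0 - 1*(-43) = 0 + 43 = 43)
u(29 - 1*60) - M(-44) = 43 - 6*(-44)² = 43 - 6*1936 = 43 - 1*11616 = 43 - 11616 = -11573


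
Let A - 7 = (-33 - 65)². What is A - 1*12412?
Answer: -2801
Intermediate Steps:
A = 9611 (A = 7 + (-33 - 65)² = 7 + (-98)² = 7 + 9604 = 9611)
A - 1*12412 = 9611 - 1*12412 = 9611 - 12412 = -2801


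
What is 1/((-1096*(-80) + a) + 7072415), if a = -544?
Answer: 1/7159551 ≈ 1.3967e-7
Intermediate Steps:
1/((-1096*(-80) + a) + 7072415) = 1/((-1096*(-80) - 544) + 7072415) = 1/((87680 - 544) + 7072415) = 1/(87136 + 7072415) = 1/7159551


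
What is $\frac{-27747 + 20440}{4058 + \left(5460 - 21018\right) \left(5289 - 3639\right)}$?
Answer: $\frac{7307}{25666642} \approx 0.00028469$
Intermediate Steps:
$\frac{-27747 + 20440}{4058 + \left(5460 - 21018\right) \left(5289 - 3639\right)} = - \frac{7307}{4058 - 25670700} = - \frac{7307}{-25666642} = \left(-7307\right) \left(- \frac{1}{25666642}\right) = \frac{7307}{25666642}$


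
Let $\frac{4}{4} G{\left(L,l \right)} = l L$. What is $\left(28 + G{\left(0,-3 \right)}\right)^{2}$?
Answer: $784$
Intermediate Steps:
$G{\left(L,l \right)} = L l$ ($G{\left(L,l \right)} = l L = L l$)
$\left(28 + G{\left(0,-3 \right)}\right)^{2} = \left(28 + 0 \left(-3\right)\right)^{2} = \left(28 + 0\right)^{2} = 28^{2} = 784$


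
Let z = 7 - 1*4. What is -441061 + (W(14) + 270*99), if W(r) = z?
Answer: -414328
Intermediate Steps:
z = 3 (z = 7 - 4 = 3)
W(r) = 3
-441061 + (W(14) + 270*99) = -441061 + (3 + 270*99) = -441061 + (3 + 26730) = -441061 + 26733 = -414328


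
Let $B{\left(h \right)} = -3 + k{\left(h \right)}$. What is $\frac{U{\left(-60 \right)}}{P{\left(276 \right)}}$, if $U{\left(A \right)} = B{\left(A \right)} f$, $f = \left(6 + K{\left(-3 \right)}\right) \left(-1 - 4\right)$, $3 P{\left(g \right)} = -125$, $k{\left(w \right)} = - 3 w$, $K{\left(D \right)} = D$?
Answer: $\frac{1593}{25} \approx 63.72$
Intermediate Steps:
$P{\left(g \right)} = - \frac{125}{3}$ ($P{\left(g \right)} = \frac{1}{3} \left(-125\right) = - \frac{125}{3}$)
$B{\left(h \right)} = -3 - 3 h$
$f = -15$ ($f = \left(6 - 3\right) \left(-1 - 4\right) = 3 \left(-5\right) = -15$)
$U{\left(A \right)} = 45 + 45 A$ ($U{\left(A \right)} = \left(-3 - 3 A\right) \left(-15\right) = 45 + 45 A$)
$\frac{U{\left(-60 \right)}}{P{\left(276 \right)}} = \frac{45 + 45 \left(-60\right)}{- \frac{125}{3}} = \left(45 - 2700\right) \left(- \frac{3}{125}\right) = \left(-2655\right) \left(- \frac{3}{125}\right) = \frac{1593}{25}$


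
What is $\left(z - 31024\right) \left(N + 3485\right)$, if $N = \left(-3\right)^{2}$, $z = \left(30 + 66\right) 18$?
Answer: $-102360224$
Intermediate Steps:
$z = 1728$ ($z = 96 \cdot 18 = 1728$)
$N = 9$
$\left(z - 31024\right) \left(N + 3485\right) = \left(1728 - 31024\right) \left(9 + 3485\right) = \left(-29296\right) 3494 = -102360224$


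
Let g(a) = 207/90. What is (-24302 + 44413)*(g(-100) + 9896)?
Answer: 1990647113/10 ≈ 1.9906e+8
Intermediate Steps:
g(a) = 23/10 (g(a) = 207*(1/90) = 23/10)
(-24302 + 44413)*(g(-100) + 9896) = (-24302 + 44413)*(23/10 + 9896) = 20111*(98983/10) = 1990647113/10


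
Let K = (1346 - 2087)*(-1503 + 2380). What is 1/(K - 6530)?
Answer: -1/656387 ≈ -1.5235e-6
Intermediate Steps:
K = -649857 (K = -741*877 = -649857)
1/(K - 6530) = 1/(-649857 - 6530) = 1/(-656387) = -1/656387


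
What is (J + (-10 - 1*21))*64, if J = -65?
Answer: -6144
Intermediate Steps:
(J + (-10 - 1*21))*64 = (-65 + (-10 - 1*21))*64 = (-65 + (-10 - 21))*64 = (-65 - 31)*64 = -96*64 = -6144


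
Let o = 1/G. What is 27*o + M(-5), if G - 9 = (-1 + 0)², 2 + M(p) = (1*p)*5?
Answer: -243/10 ≈ -24.300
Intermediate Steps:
M(p) = -2 + 5*p (M(p) = -2 + (1*p)*5 = -2 + p*5 = -2 + 5*p)
G = 10 (G = 9 + (-1 + 0)² = 9 + (-1)² = 9 + 1 = 10)
o = ⅒ (o = 1/10 = ⅒ ≈ 0.10000)
27*o + M(-5) = 27*(⅒) + (-2 + 5*(-5)) = 27/10 + (-2 - 25) = 27/10 - 27 = -243/10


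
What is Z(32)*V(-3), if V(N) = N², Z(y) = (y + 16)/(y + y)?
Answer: 27/4 ≈ 6.7500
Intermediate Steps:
Z(y) = (16 + y)/(2*y) (Z(y) = (16 + y)/((2*y)) = (16 + y)*(1/(2*y)) = (16 + y)/(2*y))
Z(32)*V(-3) = ((½)*(16 + 32)/32)*(-3)² = ((½)*(1/32)*48)*9 = (¾)*9 = 27/4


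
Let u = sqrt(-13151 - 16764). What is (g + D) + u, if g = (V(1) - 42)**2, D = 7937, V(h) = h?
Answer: 9618 + I*sqrt(29915) ≈ 9618.0 + 172.96*I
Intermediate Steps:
g = 1681 (g = (1 - 42)**2 = (-41)**2 = 1681)
u = I*sqrt(29915) (u = sqrt(-29915) = I*sqrt(29915) ≈ 172.96*I)
(g + D) + u = (1681 + 7937) + I*sqrt(29915) = 9618 + I*sqrt(29915)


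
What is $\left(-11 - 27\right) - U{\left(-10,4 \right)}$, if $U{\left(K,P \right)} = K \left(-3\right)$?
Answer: $-68$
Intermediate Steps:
$U{\left(K,P \right)} = - 3 K$
$\left(-11 - 27\right) - U{\left(-10,4 \right)} = \left(-11 - 27\right) - \left(-3\right) \left(-10\right) = \left(-11 - 27\right) - 30 = -38 - 30 = -68$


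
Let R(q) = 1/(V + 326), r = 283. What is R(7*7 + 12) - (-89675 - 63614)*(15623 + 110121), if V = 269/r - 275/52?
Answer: 91240549476339980/4733579 ≈ 1.9275e+10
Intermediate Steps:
V = -63837/14716 (V = 269/283 - 275/52 = -63837/14716 ≈ -4.3379)
R(q) = 14716/4733579 (R(q) = 1/(-63837/14716 + 326) = 1/(4733579/14716) = 14716/4733579)
R(7*7 + 12) - (-89675 - 63614)*(15623 + 110121) = 14716/4733579 - (-89675 - 63614)*(15623 + 110121) = 14716/4733579 - (-153289)*125744 = 14716/4733579 - 1*(-19275172016) = 14716/4733579 + 19275172016 = 91240549476339980/4733579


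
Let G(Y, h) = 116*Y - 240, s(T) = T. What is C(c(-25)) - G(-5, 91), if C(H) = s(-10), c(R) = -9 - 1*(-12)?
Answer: 810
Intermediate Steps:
G(Y, h) = -240 + 116*Y
c(R) = 3 (c(R) = -9 + 12 = 3)
C(H) = -10
C(c(-25)) - G(-5, 91) = -10 - (-240 + 116*(-5)) = -10 - (-240 - 580) = -10 - 1*(-820) = -10 + 820 = 810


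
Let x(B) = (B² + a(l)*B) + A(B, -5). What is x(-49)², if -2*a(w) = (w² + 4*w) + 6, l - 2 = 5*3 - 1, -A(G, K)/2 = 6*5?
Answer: 106667584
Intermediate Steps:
A(G, K) = -60 (A(G, K) = -12*5 = -2*30 = -60)
l = 16 (l = 2 + (5*3 - 1) = 2 + (15 - 1) = 2 + 14 = 16)
a(w) = -3 - 2*w - w²/2 (a(w) = -((w² + 4*w) + 6)/2 = -(6 + w² + 4*w)/2 = -3 - 2*w - w²/2)
x(B) = -60 + B² - 163*B (x(B) = (B² + (-3 - 2*16 - ½*16²)*B) - 60 = (B² + (-3 - 32 - ½*256)*B) - 60 = (B² + (-3 - 32 - 128)*B) - 60 = (B² - 163*B) - 60 = -60 + B² - 163*B)
x(-49)² = (-60 + (-49)² - 163*(-49))² = (-60 + 2401 + 7987)² = 10328² = 106667584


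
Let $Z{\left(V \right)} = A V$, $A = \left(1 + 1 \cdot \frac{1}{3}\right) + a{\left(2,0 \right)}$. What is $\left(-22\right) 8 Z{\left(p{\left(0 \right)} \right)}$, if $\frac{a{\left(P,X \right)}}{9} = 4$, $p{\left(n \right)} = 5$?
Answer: $- \frac{98560}{3} \approx -32853.0$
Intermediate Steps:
$a{\left(P,X \right)} = 36$ ($a{\left(P,X \right)} = 9 \cdot 4 = 36$)
$A = \frac{112}{3}$ ($A = \left(1 + 1 \cdot \frac{1}{3}\right) + 36 = \left(1 + \frac{1}{3}\right) + 36 = \frac{4}{3} + 36 = \frac{112}{3} \approx 37.333$)
$Z{\left(V \right)} = \frac{112 V}{3}$
$\left(-22\right) 8 Z{\left(p{\left(0 \right)} \right)} = \left(-22\right) 8 \cdot \frac{112}{3} \cdot 5 = \left(-176\right) \frac{560}{3} = - \frac{98560}{3}$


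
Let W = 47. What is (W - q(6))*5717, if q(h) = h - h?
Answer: 268699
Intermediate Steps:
q(h) = 0
(W - q(6))*5717 = (47 - 1*0)*5717 = (47 + 0)*5717 = 47*5717 = 268699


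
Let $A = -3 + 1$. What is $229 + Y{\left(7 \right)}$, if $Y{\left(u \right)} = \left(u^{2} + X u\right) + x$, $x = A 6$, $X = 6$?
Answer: $308$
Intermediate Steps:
$A = -2$
$x = -12$ ($x = \left(-2\right) 6 = -12$)
$Y{\left(u \right)} = -12 + u^{2} + 6 u$ ($Y{\left(u \right)} = \left(u^{2} + 6 u\right) - 12 = -12 + u^{2} + 6 u$)
$229 + Y{\left(7 \right)} = 229 + \left(-12 + 7^{2} + 6 \cdot 7\right) = 229 + \left(-12 + 49 + 42\right) = 229 + 79 = 308$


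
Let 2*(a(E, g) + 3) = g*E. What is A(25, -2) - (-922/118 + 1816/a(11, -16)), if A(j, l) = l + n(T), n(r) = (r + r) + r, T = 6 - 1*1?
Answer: 218892/5369 ≈ 40.770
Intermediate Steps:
T = 5 (T = 6 - 1 = 5)
a(E, g) = -3 + E*g/2 (a(E, g) = -3 + (g*E)/2 = -3 + (E*g)/2 = -3 + E*g/2)
n(r) = 3*r (n(r) = 2*r + r = 3*r)
A(j, l) = 15 + l (A(j, l) = l + 3*5 = l + 15 = 15 + l)
A(25, -2) - (-922/118 + 1816/a(11, -16)) = (15 - 2) - (-922/118 + 1816/(-3 + (1/2)*11*(-16))) = 13 - (-922*1/118 + 1816/(-3 - 88)) = 13 - (-461/59 + 1816/(-91)) = 13 - (-461/59 + 1816*(-1/91)) = 13 - (-461/59 - 1816/91) = 13 - 1*(-149095/5369) = 13 + 149095/5369 = 218892/5369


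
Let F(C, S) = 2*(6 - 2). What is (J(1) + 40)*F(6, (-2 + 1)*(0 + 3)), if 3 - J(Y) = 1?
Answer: 336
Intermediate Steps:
F(C, S) = 8 (F(C, S) = 2*4 = 8)
J(Y) = 2 (J(Y) = 3 - 1*1 = 3 - 1 = 2)
(J(1) + 40)*F(6, (-2 + 1)*(0 + 3)) = (2 + 40)*8 = 42*8 = 336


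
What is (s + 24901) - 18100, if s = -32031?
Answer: -25230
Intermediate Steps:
(s + 24901) - 18100 = (-32031 + 24901) - 18100 = -7130 - 18100 = -25230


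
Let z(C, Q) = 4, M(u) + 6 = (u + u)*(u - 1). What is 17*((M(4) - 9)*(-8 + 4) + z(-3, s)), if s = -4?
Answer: -544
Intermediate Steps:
M(u) = -6 + 2*u*(-1 + u) (M(u) = -6 + (u + u)*(u - 1) = -6 + (2*u)*(-1 + u) = -6 + 2*u*(-1 + u))
17*((M(4) - 9)*(-8 + 4) + z(-3, s)) = 17*(((-6 - 2*4 + 2*4²) - 9)*(-8 + 4) + 4) = 17*(((-6 - 8 + 2*16) - 9)*(-4) + 4) = 17*(((-6 - 8 + 32) - 9)*(-4) + 4) = 17*((18 - 9)*(-4) + 4) = 17*(9*(-4) + 4) = 17*(-36 + 4) = 17*(-32) = -544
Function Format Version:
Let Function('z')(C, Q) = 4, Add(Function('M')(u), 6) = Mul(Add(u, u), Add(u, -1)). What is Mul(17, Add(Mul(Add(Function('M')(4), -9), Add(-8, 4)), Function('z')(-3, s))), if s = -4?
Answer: -544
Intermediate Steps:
Function('M')(u) = Add(-6, Mul(2, u, Add(-1, u))) (Function('M')(u) = Add(-6, Mul(Add(u, u), Add(u, -1))) = Add(-6, Mul(Mul(2, u), Add(-1, u))) = Add(-6, Mul(2, u, Add(-1, u))))
Mul(17, Add(Mul(Add(Function('M')(4), -9), Add(-8, 4)), Function('z')(-3, s))) = Mul(17, Add(Mul(Add(Add(-6, Mul(-2, 4), Mul(2, Pow(4, 2))), -9), Add(-8, 4)), 4)) = Mul(17, Add(Mul(Add(Add(-6, -8, Mul(2, 16)), -9), -4), 4)) = Mul(17, Add(Mul(Add(Add(-6, -8, 32), -9), -4), 4)) = Mul(17, Add(Mul(Add(18, -9), -4), 4)) = Mul(17, Add(Mul(9, -4), 4)) = Mul(17, Add(-36, 4)) = Mul(17, -32) = -544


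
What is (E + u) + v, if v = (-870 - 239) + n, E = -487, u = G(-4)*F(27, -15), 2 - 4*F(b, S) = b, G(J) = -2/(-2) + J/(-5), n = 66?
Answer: -6165/4 ≈ -1541.3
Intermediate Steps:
G(J) = 1 - J/5 (G(J) = -2*(-1/2) + J*(-1/5) = 1 - J/5)
F(b, S) = 1/2 - b/4
u = -45/4 (u = (1 - 1/5*(-4))*(1/2 - 1/4*27) = (1 + 4/5)*(1/2 - 27/4) = (9/5)*(-25/4) = -45/4 ≈ -11.250)
v = -1043 (v = (-870 - 239) + 66 = -1109 + 66 = -1043)
(E + u) + v = (-487 - 45/4) - 1043 = -1993/4 - 1043 = -6165/4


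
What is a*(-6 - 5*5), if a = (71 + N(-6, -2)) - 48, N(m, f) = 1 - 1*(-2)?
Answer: -806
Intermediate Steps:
N(m, f) = 3 (N(m, f) = 1 + 2 = 3)
a = 26 (a = (71 + 3) - 48 = 74 - 48 = 26)
a*(-6 - 5*5) = 26*(-6 - 5*5) = 26*(-6 - 25) = 26*(-31) = -806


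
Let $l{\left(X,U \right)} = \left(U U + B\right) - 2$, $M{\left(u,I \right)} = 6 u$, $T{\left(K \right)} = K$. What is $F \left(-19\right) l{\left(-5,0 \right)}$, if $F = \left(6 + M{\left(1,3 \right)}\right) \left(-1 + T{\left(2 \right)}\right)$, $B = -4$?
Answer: $1368$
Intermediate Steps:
$l{\left(X,U \right)} = -6 + U^{2}$ ($l{\left(X,U \right)} = \left(U U - 4\right) - 2 = \left(U^{2} - 4\right) - 2 = \left(-4 + U^{2}\right) - 2 = -6 + U^{2}$)
$F = 12$ ($F = \left(6 + 6 \cdot 1\right) \left(-1 + 2\right) = \left(6 + 6\right) 1 = 12 \cdot 1 = 12$)
$F \left(-19\right) l{\left(-5,0 \right)} = 12 \left(-19\right) \left(-6 + 0^{2}\right) = - 228 \left(-6 + 0\right) = \left(-228\right) \left(-6\right) = 1368$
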